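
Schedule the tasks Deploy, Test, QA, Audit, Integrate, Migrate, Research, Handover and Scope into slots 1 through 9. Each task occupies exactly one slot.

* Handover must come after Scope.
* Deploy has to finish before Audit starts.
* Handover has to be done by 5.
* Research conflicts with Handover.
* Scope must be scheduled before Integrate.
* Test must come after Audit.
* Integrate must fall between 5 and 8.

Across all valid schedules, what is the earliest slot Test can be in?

Precedence pushes Test to at least 3.
Test at 3 is achievable: Handover -> 2, Migrate -> 1, QA -> 1, Deploy -> 1, Scope -> 1, Audit -> 2, Test -> 3, Integrate -> 5, Research -> 1.

3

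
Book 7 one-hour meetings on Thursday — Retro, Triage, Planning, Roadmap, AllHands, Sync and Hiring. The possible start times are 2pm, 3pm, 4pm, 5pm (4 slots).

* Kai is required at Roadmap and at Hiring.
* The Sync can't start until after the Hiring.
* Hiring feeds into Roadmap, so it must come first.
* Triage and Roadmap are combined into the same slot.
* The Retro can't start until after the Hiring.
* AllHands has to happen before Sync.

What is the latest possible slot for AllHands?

Downstream work caps AllHands at 4pm.
AllHands at 4pm is achievable: Roadmap in 3pm, AllHands in 4pm, Retro in 3pm, Planning in 2pm, Sync in 5pm, Hiring in 2pm, Triage in 3pm.

4pm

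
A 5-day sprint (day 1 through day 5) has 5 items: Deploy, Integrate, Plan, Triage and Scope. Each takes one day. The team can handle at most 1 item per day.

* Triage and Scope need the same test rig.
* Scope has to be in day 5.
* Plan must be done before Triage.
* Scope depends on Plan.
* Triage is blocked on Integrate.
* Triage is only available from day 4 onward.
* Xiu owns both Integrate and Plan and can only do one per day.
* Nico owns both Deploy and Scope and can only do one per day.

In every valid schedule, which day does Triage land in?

Triage's window is day 4–day 5.
Scope is fixed at day 5, and Triage can't share a day with Scope.
So Triage must be day 4.

day 4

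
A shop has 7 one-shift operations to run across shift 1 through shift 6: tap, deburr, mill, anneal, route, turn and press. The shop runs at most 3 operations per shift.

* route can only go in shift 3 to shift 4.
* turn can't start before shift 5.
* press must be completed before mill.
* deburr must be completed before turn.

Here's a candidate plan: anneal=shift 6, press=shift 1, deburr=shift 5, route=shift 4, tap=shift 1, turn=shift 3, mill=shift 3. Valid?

No. deburr must be completed before turn is not satisfied.

The shop runs at most 3 operations per shift — holds.
deburr must be completed before turn — violated.
press must be completed before mill — holds.
turn can't start before shift 5 — violated.
route can only go in shift 3 to shift 4 — holds.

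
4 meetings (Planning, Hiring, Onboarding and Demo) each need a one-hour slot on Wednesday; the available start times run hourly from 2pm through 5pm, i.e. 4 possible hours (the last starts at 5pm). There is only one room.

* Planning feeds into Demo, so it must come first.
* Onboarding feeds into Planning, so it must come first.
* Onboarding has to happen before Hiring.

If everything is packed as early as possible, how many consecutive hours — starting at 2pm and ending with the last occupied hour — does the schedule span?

4 hours

The precedence chain requires at least 3 distinct hours.
With at most 1 per hour and 4 meetings, at least 4 hours are needed.
4 works (last occupied hour: 5pm): for example Onboarding=2pm; Hiring=4pm; Planning=3pm; Demo=5pm.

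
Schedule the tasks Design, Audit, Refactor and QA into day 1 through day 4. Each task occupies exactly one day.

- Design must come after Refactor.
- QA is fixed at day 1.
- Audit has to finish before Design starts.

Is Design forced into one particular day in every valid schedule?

Design can be day 2 (e.g. Audit in day 1, QA in day 1, Design in day 2, Refactor in day 1) or day 3 (e.g. Audit -> day 1, Design -> day 3, Refactor -> day 1, QA -> day 1).

No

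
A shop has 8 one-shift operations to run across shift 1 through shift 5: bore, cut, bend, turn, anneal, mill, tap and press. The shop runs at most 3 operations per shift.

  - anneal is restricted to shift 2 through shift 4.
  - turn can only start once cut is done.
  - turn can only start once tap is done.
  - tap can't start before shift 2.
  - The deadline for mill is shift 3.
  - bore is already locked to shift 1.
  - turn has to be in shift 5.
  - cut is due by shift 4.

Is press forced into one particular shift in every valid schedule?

press can be shift 1 (e.g. mill -> shift 1; tap -> shift 2; press -> shift 1; anneal -> shift 2; cut -> shift 2; bend -> shift 3; bore -> shift 1; turn -> shift 5) or shift 2 (e.g. anneal -> shift 2; turn -> shift 5; press -> shift 2; mill -> shift 1; bore -> shift 1; cut -> shift 1; bend -> shift 3; tap -> shift 2).

No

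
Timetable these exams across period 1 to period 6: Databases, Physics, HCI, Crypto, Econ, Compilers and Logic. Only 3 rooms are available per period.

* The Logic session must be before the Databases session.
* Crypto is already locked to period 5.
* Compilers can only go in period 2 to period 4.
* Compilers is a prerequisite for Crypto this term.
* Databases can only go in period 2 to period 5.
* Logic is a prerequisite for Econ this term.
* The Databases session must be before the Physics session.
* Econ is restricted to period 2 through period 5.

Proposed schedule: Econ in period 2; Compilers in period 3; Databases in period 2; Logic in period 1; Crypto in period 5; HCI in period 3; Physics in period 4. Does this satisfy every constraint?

Valid

The Databases session must be before the Physics session — holds.
Logic is a prerequisite for Econ this term — holds.
Databases can only go in period 2 to period 5 — holds.
Crypto is already locked to period 5 — holds.
The Logic session must be before the Databases session — holds.
Only 3 rooms are available per period — holds.
Compilers is a prerequisite for Crypto this term — holds.
Compilers can only go in period 2 to period 4 — holds.
Econ is restricted to period 2 through period 5 — holds.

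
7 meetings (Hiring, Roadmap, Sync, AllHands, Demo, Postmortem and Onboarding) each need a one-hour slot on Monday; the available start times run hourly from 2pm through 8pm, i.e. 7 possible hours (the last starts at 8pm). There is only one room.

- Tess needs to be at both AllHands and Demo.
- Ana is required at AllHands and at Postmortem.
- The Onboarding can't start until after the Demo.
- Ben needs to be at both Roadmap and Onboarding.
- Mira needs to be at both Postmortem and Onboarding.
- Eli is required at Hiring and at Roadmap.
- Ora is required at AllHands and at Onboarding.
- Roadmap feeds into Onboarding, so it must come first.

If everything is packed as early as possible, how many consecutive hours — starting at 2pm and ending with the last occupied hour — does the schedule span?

7 hours

The precedence chain requires at least 2 distinct hours.
With at most 1 per hour and 7 meetings, at least 7 hours are needed.
7 works (last occupied hour: 8pm): for example Demo -> 3pm; Postmortem -> 8pm; Onboarding -> 4pm; Hiring -> 5pm; Roadmap -> 2pm; AllHands -> 7pm; Sync -> 6pm.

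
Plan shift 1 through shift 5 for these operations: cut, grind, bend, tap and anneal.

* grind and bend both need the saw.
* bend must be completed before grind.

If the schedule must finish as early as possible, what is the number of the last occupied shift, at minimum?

2

The precedence chain requires at least 2 distinct shifts.
2 works (last occupied shift: shift 2): for example bend -> shift 1, tap -> shift 1, grind -> shift 2, anneal -> shift 1, cut -> shift 1.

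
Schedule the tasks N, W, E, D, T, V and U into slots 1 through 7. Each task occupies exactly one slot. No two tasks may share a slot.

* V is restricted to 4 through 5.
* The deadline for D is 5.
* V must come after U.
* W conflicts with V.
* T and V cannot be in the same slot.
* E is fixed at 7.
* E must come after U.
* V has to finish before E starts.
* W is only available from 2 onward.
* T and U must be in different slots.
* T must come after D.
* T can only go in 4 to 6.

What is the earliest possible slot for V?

V is available from 4; V's own window allows nothing later than 5.
V at 4 is achievable: T -> 5; N -> 6; W -> 2; E -> 7; U -> 3; D -> 1; V -> 4.

4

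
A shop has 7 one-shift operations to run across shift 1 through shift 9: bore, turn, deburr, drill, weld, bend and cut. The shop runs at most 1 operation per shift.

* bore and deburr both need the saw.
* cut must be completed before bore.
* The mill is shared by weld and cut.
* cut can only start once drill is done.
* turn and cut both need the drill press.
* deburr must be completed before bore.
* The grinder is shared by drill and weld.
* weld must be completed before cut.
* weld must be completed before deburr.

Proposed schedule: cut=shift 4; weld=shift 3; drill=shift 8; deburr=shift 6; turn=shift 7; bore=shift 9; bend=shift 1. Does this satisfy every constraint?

cut must be completed before bore — holds.
deburr must be completed before bore — holds.
weld must be completed before cut — holds.
The mill is shared by weld and cut — holds.
bore and deburr both need the saw — holds.
The grinder is shared by drill and weld — holds.
The shop runs at most 1 operation per shift — holds.
turn and cut both need the drill press — holds.
cut can only start once drill is done — violated.
weld must be completed before deburr — holds.

Invalid. cut can only start once drill is done.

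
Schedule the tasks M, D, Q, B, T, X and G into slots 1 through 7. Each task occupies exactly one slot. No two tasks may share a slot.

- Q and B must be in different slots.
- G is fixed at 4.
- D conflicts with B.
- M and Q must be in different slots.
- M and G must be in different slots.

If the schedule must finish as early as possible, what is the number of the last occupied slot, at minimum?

With at most 1 per slot and 7 tasks, at least 7 slots are needed.
G can't be placed before 4, so the schedule must run through at least slot 4.
7 works (last occupied slot: 7): for example D in 2; X in 7; M in 1; Q in 3; T in 6; G in 4; B in 5.

7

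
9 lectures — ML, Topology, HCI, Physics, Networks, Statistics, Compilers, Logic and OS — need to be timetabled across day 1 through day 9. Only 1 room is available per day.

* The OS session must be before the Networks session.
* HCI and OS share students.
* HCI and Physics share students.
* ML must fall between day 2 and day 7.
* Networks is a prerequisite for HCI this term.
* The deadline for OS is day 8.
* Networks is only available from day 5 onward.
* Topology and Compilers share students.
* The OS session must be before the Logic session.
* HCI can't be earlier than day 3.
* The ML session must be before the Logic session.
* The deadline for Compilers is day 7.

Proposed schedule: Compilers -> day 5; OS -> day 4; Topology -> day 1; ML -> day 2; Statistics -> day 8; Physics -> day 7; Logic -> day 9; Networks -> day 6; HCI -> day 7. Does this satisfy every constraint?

The ML session must be before the Logic session — holds.
HCI and OS share students — holds.
The deadline for Compilers is day 7 — holds.
The OS session must be before the Networks session — holds.
Topology and Compilers share students — holds.
The deadline for OS is day 8 — holds.
Only 1 room is available per day — violated.
Networks is only available from day 5 onward — holds.
HCI can't be earlier than day 3 — holds.
ML must fall between day 2 and day 7 — holds.
Networks is a prerequisite for HCI this term — holds.
HCI and Physics share students — violated.
The OS session must be before the Logic session — holds.

No — it violates: HCI and Physics share students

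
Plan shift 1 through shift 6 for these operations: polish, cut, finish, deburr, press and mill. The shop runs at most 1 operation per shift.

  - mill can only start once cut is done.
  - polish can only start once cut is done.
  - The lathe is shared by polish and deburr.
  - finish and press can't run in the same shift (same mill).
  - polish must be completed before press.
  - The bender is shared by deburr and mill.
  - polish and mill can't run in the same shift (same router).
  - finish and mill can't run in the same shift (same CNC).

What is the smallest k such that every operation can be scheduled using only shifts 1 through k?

The precedence chain requires at least 3 distinct shifts.
With at most 1 per shift and 6 operations, at least 6 shifts are needed.
6 works (last occupied shift: shift 6): for example finish in shift 5, polish in shift 2, press in shift 3, deburr in shift 6, cut in shift 1, mill in shift 4.

6 shifts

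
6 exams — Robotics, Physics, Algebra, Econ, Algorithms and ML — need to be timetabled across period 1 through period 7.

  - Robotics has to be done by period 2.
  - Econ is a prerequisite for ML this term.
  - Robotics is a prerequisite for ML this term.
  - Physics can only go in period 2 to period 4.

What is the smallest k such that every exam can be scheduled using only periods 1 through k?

The precedence chain requires at least 2 distinct periods.
2 works (last occupied period: period 2): for example Algebra in period 1, Econ in period 1, ML in period 2, Algorithms in period 1, Physics in period 2, Robotics in period 1.

2 periods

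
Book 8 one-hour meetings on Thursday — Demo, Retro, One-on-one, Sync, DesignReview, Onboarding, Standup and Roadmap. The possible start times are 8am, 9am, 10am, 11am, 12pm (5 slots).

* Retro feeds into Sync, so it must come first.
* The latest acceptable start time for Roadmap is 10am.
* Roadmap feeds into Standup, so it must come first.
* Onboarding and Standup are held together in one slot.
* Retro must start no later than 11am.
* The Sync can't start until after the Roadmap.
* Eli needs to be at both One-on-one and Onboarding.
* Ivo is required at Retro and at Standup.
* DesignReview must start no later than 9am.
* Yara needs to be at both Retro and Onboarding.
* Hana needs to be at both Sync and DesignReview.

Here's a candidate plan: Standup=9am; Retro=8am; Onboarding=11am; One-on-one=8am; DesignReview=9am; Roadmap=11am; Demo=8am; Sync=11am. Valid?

Ivo is required at Retro and at Standup — holds.
Hana needs to be at both Sync and DesignReview — holds.
The latest acceptable start time for Roadmap is 10am — violated.
Retro must start no later than 11am — holds.
The Sync can't start until after the Roadmap — violated.
Retro feeds into Sync, so it must come first — holds.
Roadmap feeds into Standup, so it must come first — violated.
Onboarding and Standup are held together in one slot — violated.
Yara needs to be at both Retro and Onboarding — holds.
DesignReview must start no later than 9am — holds.
Eli needs to be at both One-on-one and Onboarding — holds.

No — it violates: Roadmap feeds into Standup, so it must come first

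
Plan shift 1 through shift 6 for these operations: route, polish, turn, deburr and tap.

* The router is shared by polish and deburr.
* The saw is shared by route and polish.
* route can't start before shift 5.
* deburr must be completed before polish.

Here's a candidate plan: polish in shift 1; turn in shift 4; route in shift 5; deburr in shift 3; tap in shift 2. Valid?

deburr must be completed before polish — violated.
The router is shared by polish and deburr — holds.
route can't start before shift 5 — holds.
The saw is shared by route and polish — holds.

No. deburr must be completed before polish is not satisfied.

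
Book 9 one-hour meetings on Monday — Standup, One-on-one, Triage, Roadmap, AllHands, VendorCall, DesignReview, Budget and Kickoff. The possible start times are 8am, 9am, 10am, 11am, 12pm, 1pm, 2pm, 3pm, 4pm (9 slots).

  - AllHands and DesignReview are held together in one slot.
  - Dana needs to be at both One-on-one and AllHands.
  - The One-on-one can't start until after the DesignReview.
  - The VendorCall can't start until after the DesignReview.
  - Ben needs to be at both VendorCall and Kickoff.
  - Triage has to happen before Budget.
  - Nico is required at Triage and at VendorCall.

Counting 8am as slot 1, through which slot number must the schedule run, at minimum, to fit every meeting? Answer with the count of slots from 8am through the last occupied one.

The precedence chain requires at least 2 distinct slots.
2 works (last occupied slot: 9am): for example Standup in 8am, Budget in 9am, VendorCall in 9am, Triage in 8am, One-on-one in 9am, Roadmap in 8am, DesignReview in 8am, Kickoff in 8am, AllHands in 8am.

2 slots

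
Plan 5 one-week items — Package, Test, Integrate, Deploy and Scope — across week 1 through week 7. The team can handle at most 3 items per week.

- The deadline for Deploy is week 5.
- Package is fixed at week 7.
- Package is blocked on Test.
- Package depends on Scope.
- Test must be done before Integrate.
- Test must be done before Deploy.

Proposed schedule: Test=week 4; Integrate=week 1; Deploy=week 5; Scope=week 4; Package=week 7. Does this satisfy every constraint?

No. Test must be done before Integrate is not satisfied.

Package depends on Scope — holds.
Package is fixed at week 7 — holds.
The deadline for Deploy is week 5 — holds.
Test must be done before Deploy — holds.
Package is blocked on Test — holds.
Test must be done before Integrate — violated.
The team can handle at most 3 items per week — holds.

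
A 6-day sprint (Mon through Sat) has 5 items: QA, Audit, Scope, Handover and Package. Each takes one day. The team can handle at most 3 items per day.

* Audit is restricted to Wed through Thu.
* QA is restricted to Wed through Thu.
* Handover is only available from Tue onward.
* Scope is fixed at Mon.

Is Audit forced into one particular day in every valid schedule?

No

Audit can be Wed (e.g. Audit=Wed; Handover=Tue; QA=Wed; Package=Mon; Scope=Mon) or Thu (e.g. QA in Wed, Audit in Thu, Package in Mon, Scope in Mon, Handover in Tue).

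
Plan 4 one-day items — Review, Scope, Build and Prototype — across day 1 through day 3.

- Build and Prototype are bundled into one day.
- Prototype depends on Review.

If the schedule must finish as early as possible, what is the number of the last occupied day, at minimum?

2

The precedence chain requires at least 2 distinct days.
2 works (last occupied day: day 2): for example Prototype=day 2, Review=day 1, Build=day 2, Scope=day 1.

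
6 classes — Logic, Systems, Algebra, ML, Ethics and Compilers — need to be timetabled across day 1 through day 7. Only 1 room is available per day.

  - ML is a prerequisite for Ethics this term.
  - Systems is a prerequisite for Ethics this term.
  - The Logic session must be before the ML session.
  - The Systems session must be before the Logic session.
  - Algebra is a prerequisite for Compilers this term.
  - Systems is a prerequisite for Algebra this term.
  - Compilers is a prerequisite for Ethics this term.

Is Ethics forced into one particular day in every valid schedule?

No

Ethics can be day 6 (e.g. Algebra=day 3; Compilers=day 5; ML=day 4; Logic=day 2; Ethics=day 6; Systems=day 1) or day 7 (e.g. Algebra -> day 3; Systems -> day 1; Logic -> day 2; ML -> day 4; Ethics -> day 7; Compilers -> day 5).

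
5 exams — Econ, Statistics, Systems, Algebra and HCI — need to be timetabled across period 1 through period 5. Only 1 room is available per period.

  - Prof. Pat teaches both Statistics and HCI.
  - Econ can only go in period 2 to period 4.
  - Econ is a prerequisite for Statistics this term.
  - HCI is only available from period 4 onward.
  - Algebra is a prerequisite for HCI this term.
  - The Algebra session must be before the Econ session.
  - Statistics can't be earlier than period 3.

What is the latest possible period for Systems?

period 5

Systems at period 5 is achievable: Statistics -> period 3, Systems -> period 5, Algebra -> period 1, Econ -> period 2, HCI -> period 4.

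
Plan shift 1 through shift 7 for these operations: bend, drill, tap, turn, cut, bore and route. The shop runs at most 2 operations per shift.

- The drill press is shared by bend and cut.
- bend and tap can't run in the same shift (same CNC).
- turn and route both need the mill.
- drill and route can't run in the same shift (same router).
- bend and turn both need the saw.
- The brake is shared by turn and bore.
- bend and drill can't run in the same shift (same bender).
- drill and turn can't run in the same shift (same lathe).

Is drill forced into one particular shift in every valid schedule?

No

drill can be shift 1 (e.g. tap in shift 1, drill in shift 1, route in shift 4, turn in shift 3, bend in shift 2, cut in shift 3, bore in shift 2) or shift 2 (e.g. cut=shift 3; tap=shift 2; turn=shift 3; bend=shift 1; bore=shift 1; route=shift 4; drill=shift 2).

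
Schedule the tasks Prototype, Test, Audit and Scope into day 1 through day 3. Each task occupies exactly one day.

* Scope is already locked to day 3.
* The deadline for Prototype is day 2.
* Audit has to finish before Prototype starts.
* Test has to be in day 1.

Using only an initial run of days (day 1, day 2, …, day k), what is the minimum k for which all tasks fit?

3

The precedence chain requires at least 2 distinct days.
Scope can't be placed before day 3, so the schedule must run through at least day 3.
3 works (last occupied day: day 3): for example Scope -> day 3, Audit -> day 1, Test -> day 1, Prototype -> day 2.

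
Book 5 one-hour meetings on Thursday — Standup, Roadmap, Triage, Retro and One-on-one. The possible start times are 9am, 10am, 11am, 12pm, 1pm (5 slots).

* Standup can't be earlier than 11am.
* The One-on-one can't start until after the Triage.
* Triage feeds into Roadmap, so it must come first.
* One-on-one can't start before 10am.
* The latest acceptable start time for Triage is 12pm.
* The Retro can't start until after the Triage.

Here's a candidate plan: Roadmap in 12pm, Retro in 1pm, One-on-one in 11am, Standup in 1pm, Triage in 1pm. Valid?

Invalid. The One-on-one can't start until after the Triage.

The One-on-one can't start until after the Triage — violated.
Standup can't be earlier than 11am — holds.
The latest acceptable start time for Triage is 12pm — violated.
Triage feeds into Roadmap, so it must come first — violated.
One-on-one can't start before 10am — holds.
The Retro can't start until after the Triage — violated.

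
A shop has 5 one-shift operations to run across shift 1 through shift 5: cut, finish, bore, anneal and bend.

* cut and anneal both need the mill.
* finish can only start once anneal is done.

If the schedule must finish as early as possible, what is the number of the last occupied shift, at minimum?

2

The precedence chain requires at least 2 distinct shifts.
2 works (last occupied shift: shift 2): for example cut -> shift 2; finish -> shift 2; anneal -> shift 1; bore -> shift 1; bend -> shift 1.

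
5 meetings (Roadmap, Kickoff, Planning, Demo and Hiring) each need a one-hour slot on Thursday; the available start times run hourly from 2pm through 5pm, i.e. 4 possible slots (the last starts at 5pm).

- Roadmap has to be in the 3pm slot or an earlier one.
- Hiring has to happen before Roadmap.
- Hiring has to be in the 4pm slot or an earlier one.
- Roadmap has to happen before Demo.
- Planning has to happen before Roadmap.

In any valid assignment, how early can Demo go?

4pm

Precedence pushes Demo to at least 4pm.
Demo at 4pm is achievable: Planning=2pm, Hiring=2pm, Demo=4pm, Kickoff=2pm, Roadmap=3pm.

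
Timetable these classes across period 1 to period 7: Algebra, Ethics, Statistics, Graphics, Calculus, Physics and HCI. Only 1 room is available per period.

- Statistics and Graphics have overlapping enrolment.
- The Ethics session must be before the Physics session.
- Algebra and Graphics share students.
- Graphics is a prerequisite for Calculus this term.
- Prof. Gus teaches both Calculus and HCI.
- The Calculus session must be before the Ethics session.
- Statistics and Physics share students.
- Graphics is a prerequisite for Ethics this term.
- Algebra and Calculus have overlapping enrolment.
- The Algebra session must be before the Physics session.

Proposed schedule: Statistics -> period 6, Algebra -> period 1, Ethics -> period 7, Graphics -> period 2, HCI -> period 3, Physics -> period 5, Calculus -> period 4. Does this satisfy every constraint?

No — it violates: The Ethics session must be before the Physics session

Prof. Gus teaches both Calculus and HCI — holds.
Statistics and Physics share students — holds.
Algebra and Graphics share students — holds.
The Ethics session must be before the Physics session — violated.
Statistics and Graphics have overlapping enrolment — holds.
Graphics is a prerequisite for Ethics this term — holds.
The Algebra session must be before the Physics session — holds.
The Calculus session must be before the Ethics session — holds.
Graphics is a prerequisite for Calculus this term — holds.
Only 1 room is available per period — holds.
Algebra and Calculus have overlapping enrolment — holds.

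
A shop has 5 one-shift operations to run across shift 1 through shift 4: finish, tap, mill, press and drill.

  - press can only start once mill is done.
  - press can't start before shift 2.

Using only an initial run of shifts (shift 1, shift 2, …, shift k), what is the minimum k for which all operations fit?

The precedence chain requires at least 2 distinct shifts.
2 works (last occupied shift: shift 2): for example drill=shift 1; press=shift 2; finish=shift 1; mill=shift 1; tap=shift 1.

2 shifts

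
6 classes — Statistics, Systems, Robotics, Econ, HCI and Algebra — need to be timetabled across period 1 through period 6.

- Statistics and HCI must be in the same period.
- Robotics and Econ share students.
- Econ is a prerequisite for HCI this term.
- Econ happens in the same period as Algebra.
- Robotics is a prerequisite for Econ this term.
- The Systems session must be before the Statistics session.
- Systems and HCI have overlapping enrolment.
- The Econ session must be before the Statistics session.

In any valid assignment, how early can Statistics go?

Precedence pushes Statistics to at least period 3.
Statistics at period 3 is achievable: Robotics=period 1; Econ=period 2; Algebra=period 2; Statistics=period 3; Systems=period 1; HCI=period 3.

period 3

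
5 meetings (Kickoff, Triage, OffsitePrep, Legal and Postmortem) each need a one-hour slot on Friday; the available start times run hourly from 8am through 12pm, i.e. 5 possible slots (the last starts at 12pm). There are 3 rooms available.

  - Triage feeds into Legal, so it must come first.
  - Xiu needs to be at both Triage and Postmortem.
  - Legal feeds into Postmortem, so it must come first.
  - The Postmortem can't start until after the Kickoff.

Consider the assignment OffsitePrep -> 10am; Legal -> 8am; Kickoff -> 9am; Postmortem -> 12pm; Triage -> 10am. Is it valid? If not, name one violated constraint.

No. Triage feeds into Legal, so it must come first is not satisfied.

Xiu needs to be at both Triage and Postmortem — holds.
The Postmortem can't start until after the Kickoff — holds.
Legal feeds into Postmortem, so it must come first — holds.
Triage feeds into Legal, so it must come first — violated.
There are 3 rooms available — holds.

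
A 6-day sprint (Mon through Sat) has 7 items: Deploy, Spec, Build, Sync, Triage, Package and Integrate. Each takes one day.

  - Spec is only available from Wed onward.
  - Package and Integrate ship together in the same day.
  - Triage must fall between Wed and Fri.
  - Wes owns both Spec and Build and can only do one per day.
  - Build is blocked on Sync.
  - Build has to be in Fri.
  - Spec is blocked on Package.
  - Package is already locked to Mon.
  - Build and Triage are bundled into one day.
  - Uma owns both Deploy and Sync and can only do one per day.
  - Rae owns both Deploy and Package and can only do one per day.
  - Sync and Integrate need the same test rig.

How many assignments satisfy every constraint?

36

Splitting on Deploy: it can be Tue (6), Wed (6), Thu (6), Fri (9), Sat (9). Listing each branch's schedules as (Spec, Build, Sync, Triage, Package, Integrate):
Deploy=Tue: (Wed,Fri,Wed,Fri,Mon,Mon) (Wed,Fri,Thu,Fri,Mon,Mon) (Thu,Fri,Wed,Fri,Mon,Mon) (Thu,Fri,Thu,Fri,Mon,Mon) (Sat,Fri,Wed,Fri,Mon,Mon) (Sat,Fri,Thu,Fri,Mon,Mon) — 6.
Deploy=Wed: (Wed,Fri,Tue,Fri,Mon,Mon) (Wed,Fri,Thu,Fri,Mon,Mon) (Thu,Fri,Tue,Fri,Mon,Mon) (Thu,Fri,Thu,Fri,Mon,Mon) (Sat,Fri,Tue,Fri,Mon,Mon) (Sat,Fri,Thu,Fri,Mon,Mon) — 6.
Deploy=Thu: (Wed,Fri,Tue,Fri,Mon,Mon) (Wed,Fri,Wed,Fri,Mon,Mon) (Thu,Fri,Tue,Fri,Mon,Mon) (Thu,Fri,Wed,Fri,Mon,Mon) (Sat,Fri,Tue,Fri,Mon,Mon) (Sat,Fri,Wed,Fri,Mon,Mon) — 6.
Deploy=Fri: (Wed,Fri,Tue,Fri,Mon,Mon) (Wed,Fri,Wed,Fri,Mon,Mon) (Wed,Fri,Thu,Fri,Mon,Mon) (Thu,Fri,Tue,Fri,Mon,Mon) (Thu,Fri,Wed,Fri,Mon,Mon) (Thu,Fri,Thu,Fri,Mon,Mon) (Sat,Fri,Tue,Fri,Mon,Mon) (Sat,Fri,Wed,Fri,Mon,Mon) (Sat,Fri,Thu,Fri,Mon,Mon) — 9.
Deploy=Sat: (Wed,Fri,Tue,Fri,Mon,Mon) (Wed,Fri,Wed,Fri,Mon,Mon) (Wed,Fri,Thu,Fri,Mon,Mon) (Thu,Fri,Tue,Fri,Mon,Mon) (Thu,Fri,Wed,Fri,Mon,Mon) (Thu,Fri,Thu,Fri,Mon,Mon) (Sat,Fri,Tue,Fri,Mon,Mon) (Sat,Fri,Wed,Fri,Mon,Mon) (Sat,Fri,Thu,Fri,Mon,Mon) — 9.
Summing: 6 + 6 + 6 + 9 + 9 = 36.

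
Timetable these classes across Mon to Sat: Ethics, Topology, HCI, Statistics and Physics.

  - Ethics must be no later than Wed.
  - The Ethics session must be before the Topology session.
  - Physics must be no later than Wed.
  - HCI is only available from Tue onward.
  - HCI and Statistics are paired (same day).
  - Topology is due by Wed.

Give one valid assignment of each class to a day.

HCI=Tue; Ethics=Mon; Statistics=Tue; Topology=Tue; Physics=Mon

Checking: Ethics(Mon) before Topology(Tue); HCI = Statistics = Tue; Physics=Mon in [Mon,Wed]; Ethics=Mon in [Mon,Wed]; Topology=Tue in [Mon,Wed]; HCI=Tue in [Tue,Sat].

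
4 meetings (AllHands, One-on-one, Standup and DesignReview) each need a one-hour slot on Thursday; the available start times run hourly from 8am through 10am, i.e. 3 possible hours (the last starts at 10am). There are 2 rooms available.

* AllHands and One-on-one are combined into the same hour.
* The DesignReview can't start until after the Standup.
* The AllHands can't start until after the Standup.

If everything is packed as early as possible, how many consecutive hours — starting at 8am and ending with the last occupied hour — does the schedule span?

The precedence chain requires at least 2 distinct hours.
With at most 2 per hour and 4 meetings, at least 2 hours are needed.
Could 2 hours be enough, i.e. nothing placed later than 9am? No: AllHands must come after Standup (at 8am or later) → {9am}; Standup must come before AllHands (at 9am or earlier) → {8am}; DesignReview must come after Standup (at 8am or later) → {9am}; One-on-one must be in the same hour as AllHands (in {9am}) → {9am}; that puts AllHands, One-on-one and DesignReview all in 9am — more than 2 per hour.
So 2 hours is not enough.
3 works (last occupied hour: 10am): for example DesignReview=10am; Standup=8am; One-on-one=9am; AllHands=9am.

3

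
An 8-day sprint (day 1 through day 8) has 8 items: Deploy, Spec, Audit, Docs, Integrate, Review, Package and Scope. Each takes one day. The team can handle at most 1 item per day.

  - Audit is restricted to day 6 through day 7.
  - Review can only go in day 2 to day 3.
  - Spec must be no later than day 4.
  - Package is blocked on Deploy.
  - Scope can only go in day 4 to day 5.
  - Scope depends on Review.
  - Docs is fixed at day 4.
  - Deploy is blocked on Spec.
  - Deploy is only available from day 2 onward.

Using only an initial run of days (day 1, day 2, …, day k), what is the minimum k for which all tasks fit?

The precedence chain requires at least 3 distinct days.
With at most 1 per day and 8 tasks, at least 8 days are needed.
Audit can't be placed before day 6, so the schedule must run through at least day 6.
8 works (last occupied day: day 8): for example Integrate in day 8; Docs in day 4; Spec in day 1; Package in day 7; Deploy in day 3; Review in day 2; Audit in day 6; Scope in day 5.

8 days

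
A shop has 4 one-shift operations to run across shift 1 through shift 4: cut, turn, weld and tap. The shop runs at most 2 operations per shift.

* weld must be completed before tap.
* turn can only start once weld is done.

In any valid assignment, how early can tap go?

shift 2

Precedence pushes tap to at least shift 2.
tap at shift 2 is achievable: tap -> shift 2; weld -> shift 1; turn -> shift 2; cut -> shift 1.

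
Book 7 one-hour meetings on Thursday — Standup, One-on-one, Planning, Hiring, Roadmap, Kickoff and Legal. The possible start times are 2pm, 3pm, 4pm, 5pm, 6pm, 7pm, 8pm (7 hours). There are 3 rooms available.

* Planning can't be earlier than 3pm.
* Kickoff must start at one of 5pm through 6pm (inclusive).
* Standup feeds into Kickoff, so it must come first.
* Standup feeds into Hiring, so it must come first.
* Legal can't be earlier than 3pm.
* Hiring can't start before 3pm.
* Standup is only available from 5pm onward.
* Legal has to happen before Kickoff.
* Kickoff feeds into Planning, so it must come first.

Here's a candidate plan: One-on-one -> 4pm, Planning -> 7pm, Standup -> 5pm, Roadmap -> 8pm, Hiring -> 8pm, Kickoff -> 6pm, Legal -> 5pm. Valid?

Standup feeds into Kickoff, so it must come first — holds.
Planning can't be earlier than 3pm — holds.
Standup is only available from 5pm onward — holds.
Standup feeds into Hiring, so it must come first — holds.
Kickoff feeds into Planning, so it must come first — holds.
There are 3 rooms available — holds.
Legal has to happen before Kickoff — holds.
Kickoff must start at one of 5pm through 6pm (inclusive) — holds.
Hiring can't start before 3pm — holds.
Legal can't be earlier than 3pm — holds.

Yes, all constraints hold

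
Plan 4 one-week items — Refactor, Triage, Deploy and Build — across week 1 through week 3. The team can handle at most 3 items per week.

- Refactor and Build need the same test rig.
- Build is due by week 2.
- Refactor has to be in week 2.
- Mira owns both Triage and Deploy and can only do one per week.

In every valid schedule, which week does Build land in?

week 1

Build's window is week 1–week 2.
Refactor is fixed at week 2, and Build can't share a week with Refactor.
So Build must be week 1.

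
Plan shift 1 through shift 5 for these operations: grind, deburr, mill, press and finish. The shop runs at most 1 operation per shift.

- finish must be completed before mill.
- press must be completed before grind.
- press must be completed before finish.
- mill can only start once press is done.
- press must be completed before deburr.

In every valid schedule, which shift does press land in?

Downstream work caps press at shift 3.
So press is pinned to shift 1.

shift 1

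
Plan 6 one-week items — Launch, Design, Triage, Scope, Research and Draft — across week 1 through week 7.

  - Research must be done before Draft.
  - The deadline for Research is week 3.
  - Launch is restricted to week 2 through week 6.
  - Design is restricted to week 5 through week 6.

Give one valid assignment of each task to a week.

Draft=week 2; Launch=week 2; Design=week 5; Research=week 1; Triage=week 1; Scope=week 1

Checking: Research(week 1) before Draft(week 2); Launch=week 2 in [week 2,week 6]; Research=week 1 in [week 1,week 3]; Design=week 5 in [week 5,week 6].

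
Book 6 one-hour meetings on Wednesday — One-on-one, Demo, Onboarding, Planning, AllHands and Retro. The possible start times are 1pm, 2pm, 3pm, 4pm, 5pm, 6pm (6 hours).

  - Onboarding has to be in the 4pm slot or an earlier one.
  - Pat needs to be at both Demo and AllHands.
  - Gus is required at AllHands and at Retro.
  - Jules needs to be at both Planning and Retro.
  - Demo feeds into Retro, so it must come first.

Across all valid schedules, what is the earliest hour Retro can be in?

Precedence pushes Retro to at least 2pm.
Retro at 2pm is achievable: Demo -> 1pm, AllHands -> 3pm, One-on-one -> 1pm, Retro -> 2pm, Onboarding -> 1pm, Planning -> 1pm.

2pm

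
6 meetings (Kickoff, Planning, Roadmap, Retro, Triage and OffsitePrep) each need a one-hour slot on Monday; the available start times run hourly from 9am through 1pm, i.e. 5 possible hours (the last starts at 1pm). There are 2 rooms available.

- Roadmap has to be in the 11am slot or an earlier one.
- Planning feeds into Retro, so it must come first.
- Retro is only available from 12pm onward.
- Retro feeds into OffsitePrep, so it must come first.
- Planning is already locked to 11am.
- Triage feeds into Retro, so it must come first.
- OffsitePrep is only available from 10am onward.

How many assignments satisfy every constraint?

34

Splitting on Kickoff: it can be 9am (7), 10am (7), 11am (4), 12pm (8), 1pm (8). Listing each branch's schedules as (Planning, Roadmap, Retro, Triage, OffsitePrep):
Kickoff=9am: (11am,9am,12pm,10am,1pm) (11am,9am,12pm,11am,1pm) (11am,10am,12pm,9am,1pm) (11am,10am,12pm,10am,1pm) (11am,10am,12pm,11am,1pm) (11am,11am,12pm,9am,1pm) (11am,11am,12pm,10am,1pm) — 7.
Kickoff=10am: (11am,9am,12pm,9am,1pm) (11am,9am,12pm,10am,1pm) (11am,9am,12pm,11am,1pm) (11am,10am,12pm,9am,1pm) (11am,10am,12pm,11am,1pm) (11am,11am,12pm,9am,1pm) (11am,11am,12pm,10am,1pm) — 7.
Kickoff=11am: (11am,9am,12pm,9am,1pm) (11am,9am,12pm,10am,1pm) (11am,10am,12pm,9am,1pm) (11am,10am,12pm,10am,1pm) — 4.
Kickoff=12pm: (11am,9am,12pm,9am,1pm) (11am,9am,12pm,10am,1pm) (11am,9am,12pm,11am,1pm) (11am,10am,12pm,9am,1pm) (11am,10am,12pm,10am,1pm) (11am,10am,12pm,11am,1pm) (11am,11am,12pm,9am,1pm) (11am,11am,12pm,10am,1pm) — 8.
Kickoff=1pm: (11am,9am,12pm,9am,1pm) (11am,9am,12pm,10am,1pm) (11am,9am,12pm,11am,1pm) (11am,10am,12pm,9am,1pm) (11am,10am,12pm,10am,1pm) (11am,10am,12pm,11am,1pm) (11am,11am,12pm,9am,1pm) (11am,11am,12pm,10am,1pm) — 8.
Summing: 7 + 7 + 4 + 8 + 8 = 34.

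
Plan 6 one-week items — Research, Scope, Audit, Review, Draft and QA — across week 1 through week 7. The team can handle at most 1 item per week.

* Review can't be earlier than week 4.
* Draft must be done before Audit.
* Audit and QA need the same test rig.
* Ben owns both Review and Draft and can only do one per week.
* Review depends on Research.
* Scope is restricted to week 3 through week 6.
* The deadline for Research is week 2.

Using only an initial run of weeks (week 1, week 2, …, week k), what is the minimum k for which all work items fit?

The precedence chain requires at least 2 distinct weeks.
With at most 1 per week and 6 work items, at least 6 weeks are needed.
Review can't be placed before week 4, so the schedule must run through at least week 4.
6 works (last occupied week: week 6): for example Research=week 1, Scope=week 3, Review=week 4, QA=week 6, Draft=week 2, Audit=week 5.

6 weeks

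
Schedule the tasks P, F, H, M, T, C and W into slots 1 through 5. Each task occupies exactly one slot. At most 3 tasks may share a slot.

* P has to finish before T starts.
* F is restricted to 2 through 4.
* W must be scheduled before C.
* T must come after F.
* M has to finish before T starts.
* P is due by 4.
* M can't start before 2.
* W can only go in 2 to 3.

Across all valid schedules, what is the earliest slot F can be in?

F is available from 2; F's own window allows nothing later than 4.
F at 2 is achievable: C -> 3, W -> 2, F -> 2, M -> 2, P -> 1, H -> 1, T -> 3.

2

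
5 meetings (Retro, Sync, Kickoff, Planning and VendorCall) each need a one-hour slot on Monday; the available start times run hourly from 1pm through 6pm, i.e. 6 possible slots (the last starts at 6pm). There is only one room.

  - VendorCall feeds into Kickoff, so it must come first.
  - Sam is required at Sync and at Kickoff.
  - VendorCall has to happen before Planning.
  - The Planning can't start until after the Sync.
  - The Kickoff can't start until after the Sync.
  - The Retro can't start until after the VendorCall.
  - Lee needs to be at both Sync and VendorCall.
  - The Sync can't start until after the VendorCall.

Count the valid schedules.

Splitting on Retro: it can be 2pm (8), 3pm (10), 4pm (10), 5pm (10), 6pm (10). Listing each branch's schedules as (Sync, Kickoff, Planning, VendorCall):
Retro=2pm: (3pm,4pm,5pm,1pm) (3pm,4pm,6pm,1pm) (3pm,5pm,4pm,1pm) (3pm,5pm,6pm,1pm) (3pm,6pm,4pm,1pm) (3pm,6pm,5pm,1pm) (4pm,5pm,6pm,1pm) (4pm,6pm,5pm,1pm) — 8.
Retro=3pm: (2pm,4pm,5pm,1pm) (2pm,4pm,6pm,1pm) (2pm,5pm,4pm,1pm) (2pm,5pm,6pm,1pm) (2pm,6pm,4pm,1pm) (2pm,6pm,5pm,1pm) (4pm,5pm,6pm,1pm) (4pm,5pm,6pm,2pm) (4pm,6pm,5pm,1pm) (4pm,6pm,5pm,2pm) — 10.
Retro=4pm: (2pm,3pm,5pm,1pm) (2pm,3pm,6pm,1pm) (2pm,5pm,3pm,1pm) (2pm,5pm,6pm,1pm) (2pm,6pm,3pm,1pm) (2pm,6pm,5pm,1pm) (3pm,5pm,6pm,1pm) (3pm,5pm,6pm,2pm) (3pm,6pm,5pm,1pm) (3pm,6pm,5pm,2pm) — 10.
Retro=5pm: (2pm,3pm,4pm,1pm) (2pm,3pm,6pm,1pm) (2pm,4pm,3pm,1pm) (2pm,4pm,6pm,1pm) (2pm,6pm,3pm,1pm) (2pm,6pm,4pm,1pm) (3pm,4pm,6pm,1pm) (3pm,4pm,6pm,2pm) (3pm,6pm,4pm,1pm) (3pm,6pm,4pm,2pm) — 10.
Retro=6pm: (2pm,3pm,4pm,1pm) (2pm,3pm,5pm,1pm) (2pm,4pm,3pm,1pm) (2pm,4pm,5pm,1pm) (2pm,5pm,3pm,1pm) (2pm,5pm,4pm,1pm) (3pm,4pm,5pm,1pm) (3pm,4pm,5pm,2pm) (3pm,5pm,4pm,1pm) (3pm,5pm,4pm,2pm) — 10.
Summing: 8 + 10 + 10 + 10 + 10 = 48.

48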